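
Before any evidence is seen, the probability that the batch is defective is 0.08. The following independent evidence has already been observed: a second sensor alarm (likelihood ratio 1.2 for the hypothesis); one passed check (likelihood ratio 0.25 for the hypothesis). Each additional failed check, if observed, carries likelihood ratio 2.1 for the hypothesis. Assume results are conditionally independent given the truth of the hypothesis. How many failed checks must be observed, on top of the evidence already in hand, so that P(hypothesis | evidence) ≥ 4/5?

7

Prior odds = 0.08/0.92 = 2/23.
Combined Bayes factor of the evidence already in hand = 1.2 × 0.25 = 0.3.
Odds after that evidence = (2/23) × 0.3 = 3/115.
Target odds = 0.8/0.2 = 4.
Need 2.1ⁿ ≥ 4 ÷ (3/115) = 460/3.
2.1⁶ = 85766121/1000000 falls short of 460/3 but 2.1⁷ ≈180.109 reaches it, so n = 7.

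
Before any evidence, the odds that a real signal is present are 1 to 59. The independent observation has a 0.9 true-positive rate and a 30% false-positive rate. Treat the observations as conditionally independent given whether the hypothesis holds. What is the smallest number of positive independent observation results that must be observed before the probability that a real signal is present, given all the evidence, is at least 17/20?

6

Prior odds = 1/59.
Likelihood ratio of a positive result = 0.9/0.3 = 3.
Target posterior odds = 0.85/0.15 = 17/3.
Need (1/59) × 3ⁿ ≥ 17/3, i.e. 3ⁿ ≥ 1003/3.
3⁵ = 243 falls short of 1003/3 but 3⁶ = 729 reaches it, so n = 6.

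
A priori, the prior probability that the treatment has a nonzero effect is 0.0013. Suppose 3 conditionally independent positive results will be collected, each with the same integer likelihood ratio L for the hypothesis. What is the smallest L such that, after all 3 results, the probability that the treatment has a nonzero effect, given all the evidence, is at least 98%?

34

Prior odds = 0.0013/0.9987 = 13/9987.
Target odds = 0.98/0.02 = 49.
Need L³ ≥ 49 ÷ (13/9987) = 489363/13.
33³ = 35937 < 489363/13 ≤ 39304 = 34³, so L = 34.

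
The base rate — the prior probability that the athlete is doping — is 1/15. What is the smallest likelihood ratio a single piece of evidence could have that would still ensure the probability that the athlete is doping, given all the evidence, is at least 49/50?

686

Prior odds = (1/15)/(14/15) = 1/14.
Target odds = 0.98/0.02 = 49.
Required Bayes factor = 49 ÷ (1/14) = 686.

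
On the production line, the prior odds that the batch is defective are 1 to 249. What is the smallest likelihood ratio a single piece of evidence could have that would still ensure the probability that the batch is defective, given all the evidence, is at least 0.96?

Prior odds = 1/249.
Target odds = 0.96/0.04 = 24.
Required Bayes factor = 24 ÷ (1/249) = 5976.

5976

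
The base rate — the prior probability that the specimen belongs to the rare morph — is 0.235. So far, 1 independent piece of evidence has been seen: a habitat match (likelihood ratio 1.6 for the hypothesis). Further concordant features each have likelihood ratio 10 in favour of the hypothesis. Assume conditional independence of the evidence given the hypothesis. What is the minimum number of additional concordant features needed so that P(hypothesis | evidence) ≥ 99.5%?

Prior odds = 0.235/0.765 = 47/153.
Bayes factor of the evidence already in hand = 1.6.
Odds after that evidence = (47/153) × 1.6 = 376/765.
Target odds = 0.995/0.005 = 199.
Need 10ⁿ ≥ 199 ÷ (376/765) = 152235/376.
10² = 100 falls short of 152235/376 but 10³ = 1000 reaches it, so n = 3.

3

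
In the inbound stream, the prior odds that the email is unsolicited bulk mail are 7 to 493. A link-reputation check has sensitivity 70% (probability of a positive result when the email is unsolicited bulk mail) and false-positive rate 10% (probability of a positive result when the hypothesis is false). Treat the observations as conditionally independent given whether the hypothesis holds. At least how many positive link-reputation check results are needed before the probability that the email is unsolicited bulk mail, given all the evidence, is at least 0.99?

Prior odds = 7/493.
Likelihood ratio of a positive result = 0.7/0.1 = 7.
Target posterior odds = 0.99/0.01 = 99.
Require 7ⁿ ≥ 99 ÷ (7/493) = 48807/7.
7⁴ = 2401 falls short of 48807/7 but 7⁵ = 16807 reaches it, so n = 5.

5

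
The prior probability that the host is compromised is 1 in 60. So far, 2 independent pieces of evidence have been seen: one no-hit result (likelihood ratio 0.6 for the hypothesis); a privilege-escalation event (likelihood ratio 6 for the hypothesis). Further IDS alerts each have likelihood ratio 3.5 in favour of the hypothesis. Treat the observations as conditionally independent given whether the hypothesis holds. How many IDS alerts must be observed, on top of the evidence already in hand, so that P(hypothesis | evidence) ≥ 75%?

Prior odds = (1/60)/(59/60) = 1/59.
Combined Bayes factor of the evidence already in hand = 0.6 × 6 = 3.6.
Odds after that evidence = (1/59) × 3.6 = 18/295.
Target odds = 0.75/0.25 = 3.
Need 3.5ⁿ ≥ 3 ÷ (18/295) = 295/6.
3.5³ = 42.875 falls short of 295/6 but 3.5⁴ = 150.0625 reaches it, so n = 4.

4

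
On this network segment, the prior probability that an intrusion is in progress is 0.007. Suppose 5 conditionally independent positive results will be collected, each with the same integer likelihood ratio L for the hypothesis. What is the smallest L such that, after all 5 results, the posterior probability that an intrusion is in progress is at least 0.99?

7

Prior odds = 0.007/0.993 = 7/993.
Target odds = 0.99/0.01 = 99.
Need L⁵ ≥ 99 ÷ (7/993) = 98307/7.
6⁵ = 7776 < 98307/7 ≤ 16807 = 7⁵, so L = 7.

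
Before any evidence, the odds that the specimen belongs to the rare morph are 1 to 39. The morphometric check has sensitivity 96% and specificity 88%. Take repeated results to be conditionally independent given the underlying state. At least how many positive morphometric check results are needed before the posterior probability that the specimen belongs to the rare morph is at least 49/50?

Prior odds = 1/39.
False-positive rate = 1 − 0.88 = 0.12; likelihood ratio of a positive = 0.96/0.12 = 8.
Target posterior odds = 0.98/0.02 = 49.
Require 8ⁿ ≥ 49 ÷ (1/39) = 1911.
8³ = 512 falls short of 1911 but 8⁴ = 4096 reaches it, so n = 4.

4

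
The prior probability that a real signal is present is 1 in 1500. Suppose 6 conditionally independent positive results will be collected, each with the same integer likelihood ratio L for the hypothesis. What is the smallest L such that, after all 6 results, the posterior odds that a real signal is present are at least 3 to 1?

Prior odds = (1/1500)/(1499/1500) = 1/1499.
Target odds = 3.
Need L⁶ ≥ 3 ÷ (1/1499) = 4497.
4⁶ = 4096 < 4497 ≤ 15625 = 5⁶, so L = 5.

5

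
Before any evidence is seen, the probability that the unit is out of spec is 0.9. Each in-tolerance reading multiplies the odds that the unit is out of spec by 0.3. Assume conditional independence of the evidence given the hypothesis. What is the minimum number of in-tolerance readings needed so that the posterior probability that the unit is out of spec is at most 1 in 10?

Prior odds = 0.9/0.1 = 9.
Likelihood ratio per in-tolerance reading = 0.3.
Target odds: 0.1 ÷ 0.9 = 1/9.
Require 0.3ⁿ ≤ 1/9 ÷ 9 = 1/81.
0.3³ = 0.027 is still above 1/81 but 0.3⁴ = 0.0081 is at or below it, so n = 4.

4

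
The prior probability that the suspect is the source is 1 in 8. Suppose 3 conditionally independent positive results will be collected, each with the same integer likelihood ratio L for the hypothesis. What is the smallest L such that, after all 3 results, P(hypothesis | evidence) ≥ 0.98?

7

Prior odds = 0.125/0.875 = 1/7.
Target odds = 0.98/0.02 = 49.
Need L³ ≥ 49 ÷ (1/7) = 343.
6³ = 216 < 343 ≤ 343 = 7³, so L = 7.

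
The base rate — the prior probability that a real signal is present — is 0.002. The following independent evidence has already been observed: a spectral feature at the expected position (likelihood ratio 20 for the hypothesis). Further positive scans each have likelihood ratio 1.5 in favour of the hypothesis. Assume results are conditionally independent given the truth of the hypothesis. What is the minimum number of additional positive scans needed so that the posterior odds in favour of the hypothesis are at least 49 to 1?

Prior odds = 0.002/0.998 = 1/499.
Bayes factor of the evidence already in hand = 20.
Odds after that evidence = (1/499) × 20 = 20/499.
Target odds = 49.
Need 1.5ⁿ ≥ 49 ÷ (20/499) = 1222.55.
1.5¹⁷ = 129140163/131072 falls short of 1222.55 but 1.5¹⁸ = 387420489/262144 reaches it, so n = 18.

18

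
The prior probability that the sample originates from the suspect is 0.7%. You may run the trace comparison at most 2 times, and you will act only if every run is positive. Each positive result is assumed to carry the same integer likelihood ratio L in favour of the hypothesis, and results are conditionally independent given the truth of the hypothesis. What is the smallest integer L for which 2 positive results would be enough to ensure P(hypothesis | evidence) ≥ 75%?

Prior odds = 0.007/0.993 = 7/993.
Target odds = 0.75/0.25 = 3.
Need L² ≥ 3 ÷ (7/993) = 2979/7.
20² = 400 < 2979/7 ≤ 441 = 21², so L = 21.

21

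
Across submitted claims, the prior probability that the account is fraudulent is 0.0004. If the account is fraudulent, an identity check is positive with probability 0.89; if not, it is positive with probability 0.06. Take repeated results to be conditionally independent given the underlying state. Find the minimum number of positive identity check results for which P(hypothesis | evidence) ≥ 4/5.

4

Prior odds: 0.0004 ÷ 0.9996 = 1/2499.
Likelihood ratio of a positive = 0.89/0.06 = 89/6.
Target odds: 0.8 ÷ 0.2 = 4.
Require (89/6)ⁿ ≥ 4 ÷ (1/2499) = 9996.
(89/6)³ = 704969/216 falls short of 9996 but (89/6)⁴ = 62742241/1296 reaches it, so n = 4.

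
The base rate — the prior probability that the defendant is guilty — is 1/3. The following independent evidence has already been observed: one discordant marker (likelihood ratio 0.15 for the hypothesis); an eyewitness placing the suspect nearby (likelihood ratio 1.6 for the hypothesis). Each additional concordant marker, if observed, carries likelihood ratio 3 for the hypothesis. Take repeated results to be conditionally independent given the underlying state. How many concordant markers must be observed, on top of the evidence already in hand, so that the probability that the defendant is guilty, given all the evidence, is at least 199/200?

7

Prior odds = (1/3)/(2/3) = 0.5.
Combined Bayes factor of the evidence already in hand = 0.15 × 1.6 = 0.24.
Odds after that evidence = 0.5 × 0.24 = 0.12.
Target odds = 0.995/0.005 = 199.
Need 3ⁿ ≥ 199 ÷ 0.12 = 4975/3.
3⁶ = 729 falls short of 4975/3 but 3⁷ = 2187 reaches it, so n = 7.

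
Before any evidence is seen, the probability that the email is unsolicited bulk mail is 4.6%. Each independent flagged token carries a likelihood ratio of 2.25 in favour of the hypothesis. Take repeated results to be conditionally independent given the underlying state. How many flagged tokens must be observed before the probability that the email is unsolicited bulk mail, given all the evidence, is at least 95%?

Prior odds: 0.046 ÷ 0.954 = 23/477.
Likelihood ratio per flagged token = 2.25.
Target posterior odds = 0.95/0.05 = 19.
Require 2.25ⁿ ≥ 19 ÷ (23/477) = 9063/23.
2.25⁷ = 4782969/16384 falls short of 9063/23 but 2.25⁸ = 43046721/65536 reaches it, so n = 8.

8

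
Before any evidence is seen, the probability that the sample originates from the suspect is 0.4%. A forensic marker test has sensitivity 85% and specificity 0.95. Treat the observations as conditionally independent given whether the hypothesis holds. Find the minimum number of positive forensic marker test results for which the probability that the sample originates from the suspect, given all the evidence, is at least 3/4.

3

Prior odds = 0.004/0.996 = 1/249.
False-positive rate = 1 − 0.95 = 0.05; likelihood ratio of a positive = 0.85/0.05 = 17.
Target odds: 0.75 ÷ 0.25 = 3.
Require 17ⁿ ≥ 3 ÷ (1/249) = 747.
17² = 289 falls short of 747 but 17³ = 4913 reaches it, so n = 3.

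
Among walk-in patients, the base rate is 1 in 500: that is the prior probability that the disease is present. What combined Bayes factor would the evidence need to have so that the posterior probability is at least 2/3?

Prior odds = 0.002/0.998 = 1/499.
Target odds = (2/3)/(1/3) = 2.
Required Bayes factor = 2 ÷ (1/499) = 998.

998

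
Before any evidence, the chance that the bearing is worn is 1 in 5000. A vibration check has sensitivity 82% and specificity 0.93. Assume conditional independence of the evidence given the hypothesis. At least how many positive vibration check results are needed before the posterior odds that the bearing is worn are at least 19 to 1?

5

Prior odds: 0.0002 ÷ 0.9998 = 1/4999.
False-positive rate = 1 − 0.93 = 0.07; likelihood ratio of a positive = 0.82/0.07 = 82/7.
Target odds = 19.
Require (82/7)ⁿ ≥ 19 ÷ (1/4999) = 94981.
(82/7)⁴ = 45212176/2401 falls short of 94981 but (82/7)⁵ ≈220587 reaches it, so n = 5.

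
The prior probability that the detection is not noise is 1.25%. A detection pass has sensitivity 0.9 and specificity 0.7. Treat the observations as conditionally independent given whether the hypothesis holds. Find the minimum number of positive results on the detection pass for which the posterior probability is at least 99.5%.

9

Prior odds: 0.0125 ÷ 0.9875 = 1/79.
False-positive rate = 1 − 0.7 = 0.3; likelihood ratio of a positive = 0.9/0.3 = 3.
Target posterior odds = 0.995/0.005 = 199.
Need (1/79) × 3ⁿ ≥ 199, i.e. 3ⁿ ≥ 15721.
3⁸ = 6561 falls short of 15721 but 3⁹ = 19683 reaches it, so n = 9.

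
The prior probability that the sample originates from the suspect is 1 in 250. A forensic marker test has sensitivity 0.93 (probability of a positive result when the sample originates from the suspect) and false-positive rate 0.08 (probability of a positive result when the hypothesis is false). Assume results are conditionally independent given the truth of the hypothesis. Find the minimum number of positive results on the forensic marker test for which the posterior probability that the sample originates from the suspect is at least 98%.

4

Prior odds: 0.004 ÷ 0.996 = 1/249.
Likelihood ratio of a positive result = 0.93/0.08 = 11.625.
Target odds: 0.98 ÷ 0.02 = 49.
Need (1/249) × 11.625ⁿ ≥ 49, i.e. 11.625ⁿ ≥ 12201.
11.625³ = 804357/512 falls short of 12201 but 11.625⁴ = 74805201/4096 reaches it, so n = 4.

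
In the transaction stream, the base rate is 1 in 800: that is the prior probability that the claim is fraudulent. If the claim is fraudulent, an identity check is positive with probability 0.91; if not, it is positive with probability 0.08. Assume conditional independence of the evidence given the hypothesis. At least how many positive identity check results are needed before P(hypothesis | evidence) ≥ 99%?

Prior odds = 0.00125/0.99875 = 1/799.
Likelihood ratio of a positive = 0.91/0.08 = 11.375.
Target posterior odds = 0.99/0.01 = 99.
Require 11.375ⁿ ≥ 99 ÷ (1/799) = 79101.
11.375⁴ = 68574961/4096 falls short of 79101 but 11.375⁵ ≈190439 reaches it, so n = 5.

5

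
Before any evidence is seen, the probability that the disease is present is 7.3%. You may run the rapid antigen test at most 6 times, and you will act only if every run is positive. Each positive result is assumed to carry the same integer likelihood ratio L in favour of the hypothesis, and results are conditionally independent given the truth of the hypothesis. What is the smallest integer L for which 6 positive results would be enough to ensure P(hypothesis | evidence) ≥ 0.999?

Prior odds = 0.073/0.927 = 73/927.
Target odds = 0.999/0.001 = 999.
Need L⁶ ≥ 999 ÷ (73/927) = 926073/73.
4⁶ = 4096 < 926073/73 ≤ 15625 = 5⁶, so L = 5.

5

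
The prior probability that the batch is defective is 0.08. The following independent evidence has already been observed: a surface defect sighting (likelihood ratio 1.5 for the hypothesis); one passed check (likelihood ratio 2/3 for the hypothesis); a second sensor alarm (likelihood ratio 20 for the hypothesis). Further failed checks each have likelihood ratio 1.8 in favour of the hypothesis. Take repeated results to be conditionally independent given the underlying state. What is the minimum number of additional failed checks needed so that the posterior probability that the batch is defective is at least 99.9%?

11

Prior odds = 0.08/0.92 = 2/23.
Combined Bayes factor of the evidence already in hand = 1.5 × (2/3) × 20 = 20.
Odds after that evidence = (2/23) × 20 = 40/23.
Target odds = 0.999/0.001 = 999.
Need 1.8ⁿ ≥ 999 ÷ (40/23) = 574.425.
1.8¹⁰ ≈357.047 falls short of 574.425 but 1.8¹¹ ≈642.684 reaches it, so n = 11.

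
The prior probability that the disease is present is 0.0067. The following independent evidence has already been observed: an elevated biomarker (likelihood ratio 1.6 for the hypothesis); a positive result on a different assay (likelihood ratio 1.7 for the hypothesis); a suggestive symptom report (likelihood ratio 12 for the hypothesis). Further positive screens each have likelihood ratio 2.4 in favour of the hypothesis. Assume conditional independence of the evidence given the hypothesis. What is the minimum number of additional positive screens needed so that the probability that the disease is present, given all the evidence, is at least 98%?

Prior odds = 0.0067/0.9933 = 67/9933.
Combined Bayes factor of the evidence already in hand = 1.6 × 1.7 × 12 = 32.64.
Odds after that evidence = (67/9933) × 32.64 = 18224/82775.
Target odds = 0.98/0.02 = 49.
Need 2.4ⁿ ≥ 49 ÷ (18224/82775) = 4055975/18224.
2.4⁶ = 2985984/15625 falls short of 4055975/18224 but 2.4⁷ = 35831808/78125 reaches it, so n = 7.

7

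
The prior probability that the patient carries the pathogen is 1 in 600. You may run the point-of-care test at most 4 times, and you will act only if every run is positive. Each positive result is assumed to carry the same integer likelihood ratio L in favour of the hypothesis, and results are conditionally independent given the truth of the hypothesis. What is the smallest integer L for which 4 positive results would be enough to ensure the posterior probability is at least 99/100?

Prior odds = (1/600)/(599/600) = 1/599.
Target odds = 0.99/0.01 = 99.
Need L⁴ ≥ 99 ÷ (1/599) = 59301.
15⁴ = 50625 < 59301 ≤ 65536 = 16⁴, so L = 16.

16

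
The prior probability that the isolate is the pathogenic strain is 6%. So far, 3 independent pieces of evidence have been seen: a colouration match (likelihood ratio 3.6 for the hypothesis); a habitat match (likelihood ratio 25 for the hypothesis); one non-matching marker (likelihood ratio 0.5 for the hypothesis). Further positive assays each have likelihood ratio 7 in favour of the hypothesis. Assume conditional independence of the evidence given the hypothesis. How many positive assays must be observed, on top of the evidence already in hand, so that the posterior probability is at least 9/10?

1

Prior odds = 0.06/0.94 = 3/47.
Combined Bayes factor of the evidence already in hand = 3.6 × 25 × 0.5 = 45.
Odds after that evidence = (3/47) × 45 = 135/47.
Target odds = 0.9/0.1 = 9.
Need 7ⁿ ≥ 9 ÷ (135/47) = 47/15.
7¹ = 7, which meets the required 47/15; so n = 1.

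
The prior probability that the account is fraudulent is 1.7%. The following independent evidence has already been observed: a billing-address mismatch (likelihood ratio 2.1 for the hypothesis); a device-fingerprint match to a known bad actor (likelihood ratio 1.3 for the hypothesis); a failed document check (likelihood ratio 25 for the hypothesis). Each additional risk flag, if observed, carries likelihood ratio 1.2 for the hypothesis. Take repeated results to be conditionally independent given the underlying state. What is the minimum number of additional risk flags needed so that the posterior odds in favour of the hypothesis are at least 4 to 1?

Prior odds = 0.017/0.983 = 17/983.
Combined Bayes factor of the evidence already in hand = 2.1 × 1.3 × 25 = 68.25.
Odds after that evidence = (17/983) × 68.25 = 4641/3932.
Target odds = 4.
Need 1.2ⁿ ≥ 4 ÷ (4641/3932) = 15728/4641.
1.2⁶ = 46656/15625 falls short of 15728/4641 but 1.2⁷ = 279936/78125 reaches it, so n = 7.

7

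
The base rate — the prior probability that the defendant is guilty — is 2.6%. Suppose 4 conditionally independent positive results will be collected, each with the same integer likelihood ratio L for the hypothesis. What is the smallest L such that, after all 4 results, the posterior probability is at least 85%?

4

Prior odds = 0.026/0.974 = 13/487.
Target odds = 0.85/0.15 = 17/3.
Need L⁴ ≥ 17/3 ÷ (13/487) = 8279/39.
3⁴ = 81 < 8279/39 ≤ 256 = 4⁴, so L = 4.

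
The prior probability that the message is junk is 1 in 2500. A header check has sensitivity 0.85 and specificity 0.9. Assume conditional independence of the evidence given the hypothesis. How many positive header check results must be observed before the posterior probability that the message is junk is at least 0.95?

6

Prior odds = 0.0004/0.9996 = 1/2499.
False-positive rate = 1 − 0.9 = 0.1; likelihood ratio of a positive = 0.85/0.1 = 8.5.
Target posterior odds = 0.95/0.05 = 19.
Require 8.5ⁿ ≥ 19 ÷ (1/2499) = 47481.
8.5⁵ = 44370.53125 falls short of 47481 but 8.5⁶ = 24137569/64 reaches it, so n = 6.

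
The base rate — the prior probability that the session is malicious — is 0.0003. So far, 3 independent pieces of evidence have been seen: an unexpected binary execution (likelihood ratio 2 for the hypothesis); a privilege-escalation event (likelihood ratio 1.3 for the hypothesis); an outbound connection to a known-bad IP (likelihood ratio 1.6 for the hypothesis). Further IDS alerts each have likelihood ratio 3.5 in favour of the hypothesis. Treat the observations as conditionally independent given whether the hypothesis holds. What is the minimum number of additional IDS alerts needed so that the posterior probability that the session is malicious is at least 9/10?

Prior odds = 0.0003/0.9997 = 3/9997.
Combined Bayes factor of the evidence already in hand = 2 × 1.3 × 1.6 = 4.16.
Odds after that evidence = (3/9997) × 4.16 = 24/19225.
Target odds = 0.9/0.1 = 9.
Need 3.5ⁿ ≥ 9 ÷ (24/19225) = 7209.375.
3.5⁷ = 823543/128 falls short of 7209.375 but 3.5⁸ = 5764801/256 reaches it, so n = 8.

8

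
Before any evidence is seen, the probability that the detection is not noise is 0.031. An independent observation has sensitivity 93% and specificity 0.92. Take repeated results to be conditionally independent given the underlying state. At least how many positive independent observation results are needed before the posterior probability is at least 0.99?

Prior odds = 0.031/0.969 = 31/969.
False-positive rate = 1 − 0.92 = 0.08; likelihood ratio of a positive = 0.93/0.08 = 11.625.
Target odds: 0.99 ÷ 0.01 = 99.
Require 11.625ⁿ ≥ 99 ÷ (31/969) = 95931/31.
11.625³ = 804357/512 falls short of 95931/31 but 11.625⁴ = 74805201/4096 reaches it, so n = 4.

4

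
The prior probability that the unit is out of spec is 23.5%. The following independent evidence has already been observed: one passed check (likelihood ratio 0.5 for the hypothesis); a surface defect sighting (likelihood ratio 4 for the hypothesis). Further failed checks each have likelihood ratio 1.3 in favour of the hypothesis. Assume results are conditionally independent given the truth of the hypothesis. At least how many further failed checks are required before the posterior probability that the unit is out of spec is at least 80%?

Prior odds = 0.235/0.765 = 47/153.
Combined Bayes factor of the evidence already in hand = 0.5 × 4 = 2.
Odds after that evidence = (47/153) × 2 = 94/153.
Target odds = 0.8/0.2 = 4.
Need 1.3ⁿ ≥ 4 ÷ (94/153) = 306/47.
1.3⁷ = 62748517/10000000 falls short of 306/47 but 1.3⁸ = 815730721/100000000 reaches it, so n = 8.

8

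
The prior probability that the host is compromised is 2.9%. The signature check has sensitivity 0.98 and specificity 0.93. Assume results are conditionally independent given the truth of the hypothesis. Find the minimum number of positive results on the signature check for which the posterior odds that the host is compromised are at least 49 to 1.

3

Prior odds: 0.029 ÷ 0.971 = 29/971.
False-positive rate = 1 − 0.93 = 0.07; likelihood ratio of a positive = 0.98/0.07 = 14.
Target odds = 49.
Require 14ⁿ ≥ 49 ÷ (29/971) = 47579/29.
14² = 196 falls short of 47579/29 but 14³ = 2744 reaches it, so n = 3.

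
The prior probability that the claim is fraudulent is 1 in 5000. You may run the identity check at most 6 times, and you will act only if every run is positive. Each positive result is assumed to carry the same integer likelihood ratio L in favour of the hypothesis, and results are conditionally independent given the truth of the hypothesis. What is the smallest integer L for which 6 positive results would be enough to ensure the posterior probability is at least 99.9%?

14

Prior odds = 0.0002/0.9998 = 1/4999.
Target odds = 0.999/0.001 = 999.
Need L⁶ ≥ 999 ÷ (1/4999) = 4994001.
13⁶ = 4826809 < 4994001 ≤ 7529536 = 14⁶, so L = 14.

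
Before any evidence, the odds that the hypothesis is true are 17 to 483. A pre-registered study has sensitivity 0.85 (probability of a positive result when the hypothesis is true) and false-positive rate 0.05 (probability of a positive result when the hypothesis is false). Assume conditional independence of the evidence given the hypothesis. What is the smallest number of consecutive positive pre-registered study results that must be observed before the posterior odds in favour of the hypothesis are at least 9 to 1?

2

Prior odds = 17/483.
Likelihood ratio of a positive result = 0.85/0.05 = 17.
Target odds = 9.
Need (17/483) × 17ⁿ ≥ 9, i.e. 17ⁿ ≥ 4347/17.
17¹ = 17 falls short of 4347/17 but 17² = 289 reaches it, so n = 2.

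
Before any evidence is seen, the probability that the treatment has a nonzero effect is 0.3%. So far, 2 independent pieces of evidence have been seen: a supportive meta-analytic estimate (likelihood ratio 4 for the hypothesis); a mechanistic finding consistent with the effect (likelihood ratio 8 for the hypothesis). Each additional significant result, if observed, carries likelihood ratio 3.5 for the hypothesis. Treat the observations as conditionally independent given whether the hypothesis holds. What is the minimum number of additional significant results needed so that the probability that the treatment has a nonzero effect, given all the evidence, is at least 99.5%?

Prior odds = 0.003/0.997 = 3/997.
Combined Bayes factor of the evidence already in hand = 4 × 8 = 32.
Odds after that evidence = (3/997) × 32 = 96/997.
Target odds = 0.995/0.005 = 199.
Need 3.5ⁿ ≥ 199 ÷ (96/997) = 198403/96.
3.5⁶ = 1838.265625 falls short of 198403/96 but 3.5⁷ = 823543/128 reaches it, so n = 7.

7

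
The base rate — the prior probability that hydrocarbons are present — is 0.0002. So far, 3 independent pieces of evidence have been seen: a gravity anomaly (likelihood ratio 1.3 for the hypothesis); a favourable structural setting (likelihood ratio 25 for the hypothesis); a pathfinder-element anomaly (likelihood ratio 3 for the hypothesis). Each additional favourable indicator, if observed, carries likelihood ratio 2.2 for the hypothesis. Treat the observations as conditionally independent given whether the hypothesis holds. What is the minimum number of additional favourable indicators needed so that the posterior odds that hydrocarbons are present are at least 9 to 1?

8

Prior odds = 0.0002/0.9998 = 1/4999.
Combined Bayes factor of the evidence already in hand = 1.3 × 25 × 3 = 97.5.
Odds after that evidence = (1/4999) × 97.5 = 195/9998.
Target odds = 9.
Need 2.2ⁿ ≥ 9 ÷ (195/9998) = 29994/65.
2.2⁷ = 19487171/78125 falls short of 29994/65 but 2.2⁸ = 214358881/390625 reaches it, so n = 8.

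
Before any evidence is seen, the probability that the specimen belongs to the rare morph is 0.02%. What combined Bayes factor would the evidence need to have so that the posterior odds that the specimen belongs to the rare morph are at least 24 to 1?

119976

Prior odds = 0.0002/0.9998 = 1/4999.
Target odds = 24.
Required Bayes factor = 24 ÷ (1/4999) = 119976.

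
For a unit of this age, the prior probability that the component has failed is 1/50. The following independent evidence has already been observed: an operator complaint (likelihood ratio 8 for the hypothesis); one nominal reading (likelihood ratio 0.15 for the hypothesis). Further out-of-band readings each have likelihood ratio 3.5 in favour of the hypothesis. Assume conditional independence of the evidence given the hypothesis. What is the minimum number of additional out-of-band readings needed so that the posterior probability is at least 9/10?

Prior odds = 0.02/0.98 = 1/49.
Combined Bayes factor of the evidence already in hand = 8 × 0.15 = 1.2.
Odds after that evidence = (1/49) × 1.2 = 6/245.
Target odds = 0.9/0.1 = 9.
Need 3.5ⁿ ≥ 9 ÷ (6/245) = 367.5.
3.5⁴ = 150.0625 falls short of 367.5 but 3.5⁵ = 525.21875 reaches it, so n = 5.

5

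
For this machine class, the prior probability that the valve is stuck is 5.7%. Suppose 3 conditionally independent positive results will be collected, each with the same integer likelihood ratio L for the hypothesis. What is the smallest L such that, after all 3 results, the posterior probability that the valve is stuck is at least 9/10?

6

Prior odds = 0.057/0.943 = 57/943.
Target odds = 0.9/0.1 = 9.
Need L³ ≥ 9 ÷ (57/943) = 2829/19.
5³ = 125 < 2829/19 ≤ 216 = 6³, so L = 6.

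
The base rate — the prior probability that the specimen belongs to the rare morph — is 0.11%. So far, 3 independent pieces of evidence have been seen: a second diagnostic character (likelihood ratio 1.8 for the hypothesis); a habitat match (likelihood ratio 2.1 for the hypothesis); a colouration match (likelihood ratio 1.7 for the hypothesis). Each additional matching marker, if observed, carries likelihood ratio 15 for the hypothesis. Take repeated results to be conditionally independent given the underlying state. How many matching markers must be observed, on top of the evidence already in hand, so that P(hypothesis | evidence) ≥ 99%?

4

Prior odds = 0.0011/0.9989 = 11/9989.
Combined Bayes factor of the evidence already in hand = 1.8 × 2.1 × 1.7 = 6.426.
Odds after that evidence = (11/9989) × 6.426 = 5049/713500.
Target odds = 0.99/0.01 = 99.
Need 15ⁿ ≥ 99 ÷ (5049/713500) = 713500/51.
15³ = 3375 falls short of 713500/51 but 15⁴ = 50625 reaches it, so n = 4.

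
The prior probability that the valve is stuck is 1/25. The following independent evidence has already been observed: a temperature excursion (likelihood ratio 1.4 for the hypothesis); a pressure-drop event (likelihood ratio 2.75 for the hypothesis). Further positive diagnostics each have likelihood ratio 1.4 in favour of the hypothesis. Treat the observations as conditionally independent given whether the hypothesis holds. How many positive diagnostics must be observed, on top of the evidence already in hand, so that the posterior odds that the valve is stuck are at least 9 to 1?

Prior odds = 0.04/0.96 = 1/24.
Combined Bayes factor of the evidence already in hand = 1.4 × 2.75 = 3.85.
Odds after that evidence = (1/24) × 3.85 = 77/480.
Target odds = 9.
Need 1.4ⁿ ≥ 9 ÷ (77/480) = 4320/77.
1.4¹¹ ≈40.4957 falls short of 4320/77 but 1.4¹² ≈56.6939 reaches it, so n = 12.

12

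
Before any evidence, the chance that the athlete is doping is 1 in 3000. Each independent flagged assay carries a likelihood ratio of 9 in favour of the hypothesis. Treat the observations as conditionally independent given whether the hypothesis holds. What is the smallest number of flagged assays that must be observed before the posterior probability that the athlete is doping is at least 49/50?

Prior odds: (1/3000) ÷ (2999/3000) = 1/2999.
Likelihood ratio per flagged assay = 9.
Target odds: 0.98 ÷ 0.02 = 49.
Need (1/2999) × 9ⁿ ≥ 49, i.e. 9ⁿ ≥ 146951.
9⁵ = 59049 falls short of 146951 but 9⁶ = 531441 reaches it, so n = 6.

6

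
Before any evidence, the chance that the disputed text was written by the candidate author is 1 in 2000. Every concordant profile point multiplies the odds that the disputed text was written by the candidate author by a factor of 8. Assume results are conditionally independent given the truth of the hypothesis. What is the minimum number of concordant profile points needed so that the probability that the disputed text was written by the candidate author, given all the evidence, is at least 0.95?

Prior odds = 0.0005/0.9995 = 1/1999.
Likelihood ratio per concordant profile point = 8.
Target posterior odds = 0.95/0.05 = 19.
Require 8ⁿ ≥ 19 ÷ (1/1999) = 37981.
8⁵ = 32768 falls short of 37981 but 8⁶ = 262144 reaches it, so n = 6.

6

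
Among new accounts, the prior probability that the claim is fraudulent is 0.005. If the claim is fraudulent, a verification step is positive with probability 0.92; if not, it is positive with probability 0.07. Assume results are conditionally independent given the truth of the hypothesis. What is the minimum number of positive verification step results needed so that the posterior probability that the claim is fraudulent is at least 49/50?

4

Prior odds: 0.005 ÷ 0.995 = 1/199.
Likelihood ratio of a positive = 0.92/0.07 = 92/7.
Target posterior odds = 0.98/0.02 = 49.
Need (1/199) × (92/7)ⁿ ≥ 49, i.e. (92/7)ⁿ ≥ 9751.
(92/7)³ = 778688/343 falls short of 9751 but (92/7)⁴ = 71639296/2401 reaches it, so n = 4.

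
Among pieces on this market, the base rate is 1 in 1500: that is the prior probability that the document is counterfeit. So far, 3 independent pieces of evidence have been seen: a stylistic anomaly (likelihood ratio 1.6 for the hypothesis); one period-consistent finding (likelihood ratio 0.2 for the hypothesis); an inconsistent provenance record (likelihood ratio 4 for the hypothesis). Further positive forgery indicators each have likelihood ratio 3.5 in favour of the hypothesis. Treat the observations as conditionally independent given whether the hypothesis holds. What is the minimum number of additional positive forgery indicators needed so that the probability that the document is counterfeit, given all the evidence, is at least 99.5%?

Prior odds = (1/1500)/(1499/1500) = 1/1499.
Combined Bayes factor of the evidence already in hand = 1.6 × 0.2 × 4 = 1.28.
Odds after that evidence = (1/1499) × 1.28 = 32/37475.
Target odds = 0.995/0.005 = 199.
Need 3.5ⁿ ≥ 199 ÷ (32/37475) = 7457525/32.
3.5⁹ = 40353607/512 falls short of 7457525/32 but 3.5¹⁰ = 282475249/1024 reaches it, so n = 10.

10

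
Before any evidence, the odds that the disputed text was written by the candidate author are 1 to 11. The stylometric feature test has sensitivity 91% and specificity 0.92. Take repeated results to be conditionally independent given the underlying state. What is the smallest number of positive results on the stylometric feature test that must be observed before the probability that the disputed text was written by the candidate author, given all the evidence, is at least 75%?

2

Prior odds = 1/11.
False-positive rate = 1 − 0.92 = 0.08; likelihood ratio of a positive = 0.91/0.08 = 11.375.
Target odds: 0.75 ÷ 0.25 = 3.
Need (1/11) × 11.375ⁿ ≥ 3, i.e. 11.375ⁿ ≥ 33.
11.375¹ = 11.375 falls short of 33 but 11.375² = 129.390625 reaches it, so n = 2.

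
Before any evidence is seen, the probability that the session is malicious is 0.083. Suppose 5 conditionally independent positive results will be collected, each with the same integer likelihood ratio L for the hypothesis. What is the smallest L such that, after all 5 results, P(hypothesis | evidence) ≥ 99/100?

5

Prior odds = 0.083/0.917 = 83/917.
Target odds = 0.99/0.01 = 99.
Need L⁵ ≥ 99 ÷ (83/917) = 90783/83.
4⁵ = 1024 < 90783/83 ≤ 3125 = 5⁵, so L = 5.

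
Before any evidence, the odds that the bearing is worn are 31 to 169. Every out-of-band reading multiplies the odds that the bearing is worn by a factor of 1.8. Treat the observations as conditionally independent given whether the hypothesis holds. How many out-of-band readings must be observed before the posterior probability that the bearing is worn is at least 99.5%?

12

Prior odds = 31/169.
Likelihood ratio per out-of-band reading = 1.8.
Target odds: 0.995 ÷ 0.005 = 199.
Require 1.8ⁿ ≥ 199 ÷ (31/169) = 33631/31.
1.8¹¹ ≈642.684 falls short of 33631/31 but 1.8¹² ≈1156.83 reaches it, so n = 12.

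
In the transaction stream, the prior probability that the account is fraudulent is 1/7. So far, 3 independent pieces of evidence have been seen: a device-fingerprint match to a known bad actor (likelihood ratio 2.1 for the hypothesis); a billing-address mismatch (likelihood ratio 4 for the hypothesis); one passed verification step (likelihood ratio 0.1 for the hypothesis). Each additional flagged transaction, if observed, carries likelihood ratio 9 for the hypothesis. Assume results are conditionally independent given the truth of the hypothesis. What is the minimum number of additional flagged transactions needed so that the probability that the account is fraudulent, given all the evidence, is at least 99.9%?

5

Prior odds = (1/7)/(6/7) = 1/6.
Combined Bayes factor of the evidence already in hand = 2.1 × 4 × 0.1 = 0.84.
Odds after that evidence = (1/6) × 0.84 = 0.14.
Target odds = 0.999/0.001 = 999.
Need 9ⁿ ≥ 999 ÷ 0.14 = 49950/7.
9⁴ = 6561 falls short of 49950/7 but 9⁵ = 59049 reaches it, so n = 5.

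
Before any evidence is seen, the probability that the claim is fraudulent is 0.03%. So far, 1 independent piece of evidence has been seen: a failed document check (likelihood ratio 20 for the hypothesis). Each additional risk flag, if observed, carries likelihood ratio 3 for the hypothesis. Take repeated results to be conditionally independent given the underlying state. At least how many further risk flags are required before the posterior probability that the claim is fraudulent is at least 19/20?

Prior odds = 0.0003/0.9997 = 3/9997.
Bayes factor of the evidence already in hand = 20.
Odds after that evidence = (3/9997) × 20 = 60/9997.
Target odds = 0.95/0.05 = 19.
Need 3ⁿ ≥ 19 ÷ (60/9997) = 189943/60.
3⁷ = 2187 falls short of 189943/60 but 3⁸ = 6561 reaches it, so n = 8.

8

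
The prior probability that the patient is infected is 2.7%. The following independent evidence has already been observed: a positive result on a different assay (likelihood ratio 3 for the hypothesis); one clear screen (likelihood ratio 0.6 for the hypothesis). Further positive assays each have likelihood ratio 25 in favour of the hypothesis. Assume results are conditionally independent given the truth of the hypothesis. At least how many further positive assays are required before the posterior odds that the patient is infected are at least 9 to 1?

2

Prior odds = 0.027/0.973 = 27/973.
Combined Bayes factor of the evidence already in hand = 3 × 0.6 = 1.8.
Odds after that evidence = (27/973) × 1.8 = 243/4865.
Target odds = 9.
Need 25ⁿ ≥ 9 ÷ (243/4865) = 4865/27.
25¹ = 25 falls short of 4865/27 but 25² = 625 reaches it, so n = 2.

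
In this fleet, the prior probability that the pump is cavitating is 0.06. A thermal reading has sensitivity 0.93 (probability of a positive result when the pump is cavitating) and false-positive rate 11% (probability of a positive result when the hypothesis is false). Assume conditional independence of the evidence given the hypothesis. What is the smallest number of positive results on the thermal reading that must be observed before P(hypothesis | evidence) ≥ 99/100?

Prior odds = 0.06/0.94 = 3/47.
Likelihood ratio of a positive result = 0.93/0.11 = 93/11.
Target odds: 0.99 ÷ 0.01 = 99.
Need (3/47) × (93/11)ⁿ ≥ 99, i.e. (93/11)ⁿ ≥ 1551.
(93/11)³ = 804357/1331 falls short of 1551 but (93/11)⁴ = 74805201/14641 reaches it, so n = 4.

4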